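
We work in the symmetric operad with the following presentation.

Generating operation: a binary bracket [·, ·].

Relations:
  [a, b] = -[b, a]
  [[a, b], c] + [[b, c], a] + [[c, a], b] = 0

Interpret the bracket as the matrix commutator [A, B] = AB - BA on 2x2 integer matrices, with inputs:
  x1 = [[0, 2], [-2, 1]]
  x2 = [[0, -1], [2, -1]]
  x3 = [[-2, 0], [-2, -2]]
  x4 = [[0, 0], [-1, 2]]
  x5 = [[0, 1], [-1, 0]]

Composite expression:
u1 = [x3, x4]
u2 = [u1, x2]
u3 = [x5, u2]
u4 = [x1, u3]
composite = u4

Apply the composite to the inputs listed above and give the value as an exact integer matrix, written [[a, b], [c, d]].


[x3, x4] = [[0, 0], [4, 0]]
[[x3, x4], x2] = [[4, 0], [4, -4]]
[x5, [[x3, x4], x2]] = [[4, -8], [-8, -4]]
[x1, [x5, [[x3, x4], x2]]] = [[-32, -8], [-24, 32]]

[[-32, -8], [-24, 32]]


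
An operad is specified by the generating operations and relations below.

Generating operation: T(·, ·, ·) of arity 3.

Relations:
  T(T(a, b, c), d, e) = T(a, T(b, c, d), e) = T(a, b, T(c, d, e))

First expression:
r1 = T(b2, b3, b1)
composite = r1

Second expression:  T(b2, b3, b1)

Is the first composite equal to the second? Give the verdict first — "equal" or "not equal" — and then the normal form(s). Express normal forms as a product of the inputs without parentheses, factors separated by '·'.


equal; the common form is b2 · b3 · b1

In normal form, the first expression is b2 · b3 · b1
In normal form, the second expression is b2 · b3 · b1
The normal forms match — equal.


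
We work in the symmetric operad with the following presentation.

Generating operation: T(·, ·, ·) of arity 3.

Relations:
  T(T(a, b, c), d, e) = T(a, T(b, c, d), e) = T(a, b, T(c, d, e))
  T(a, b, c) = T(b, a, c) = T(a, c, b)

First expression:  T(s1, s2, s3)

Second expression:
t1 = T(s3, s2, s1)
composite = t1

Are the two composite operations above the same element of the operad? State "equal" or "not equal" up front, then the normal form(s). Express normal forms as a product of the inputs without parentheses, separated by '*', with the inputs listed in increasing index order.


equal; the common form is s1 * s2 * s3

In normal form, the first expression is s1 * s2 * s3
In normal form, the second expression is s1 * s2 * s3
The forms coincide; equal.


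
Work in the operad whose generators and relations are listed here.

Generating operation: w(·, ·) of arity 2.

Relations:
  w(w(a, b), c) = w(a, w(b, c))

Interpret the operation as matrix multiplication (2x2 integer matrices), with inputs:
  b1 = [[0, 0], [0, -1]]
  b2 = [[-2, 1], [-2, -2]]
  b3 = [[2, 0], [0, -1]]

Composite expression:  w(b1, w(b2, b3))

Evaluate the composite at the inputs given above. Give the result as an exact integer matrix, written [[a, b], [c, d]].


w(b2, b3) = [[-4, -1], [-4, 2]]
w(b1, w(b2, b3)) = [[0, 0], [4, -2]]

[[0, 0], [4, -2]]


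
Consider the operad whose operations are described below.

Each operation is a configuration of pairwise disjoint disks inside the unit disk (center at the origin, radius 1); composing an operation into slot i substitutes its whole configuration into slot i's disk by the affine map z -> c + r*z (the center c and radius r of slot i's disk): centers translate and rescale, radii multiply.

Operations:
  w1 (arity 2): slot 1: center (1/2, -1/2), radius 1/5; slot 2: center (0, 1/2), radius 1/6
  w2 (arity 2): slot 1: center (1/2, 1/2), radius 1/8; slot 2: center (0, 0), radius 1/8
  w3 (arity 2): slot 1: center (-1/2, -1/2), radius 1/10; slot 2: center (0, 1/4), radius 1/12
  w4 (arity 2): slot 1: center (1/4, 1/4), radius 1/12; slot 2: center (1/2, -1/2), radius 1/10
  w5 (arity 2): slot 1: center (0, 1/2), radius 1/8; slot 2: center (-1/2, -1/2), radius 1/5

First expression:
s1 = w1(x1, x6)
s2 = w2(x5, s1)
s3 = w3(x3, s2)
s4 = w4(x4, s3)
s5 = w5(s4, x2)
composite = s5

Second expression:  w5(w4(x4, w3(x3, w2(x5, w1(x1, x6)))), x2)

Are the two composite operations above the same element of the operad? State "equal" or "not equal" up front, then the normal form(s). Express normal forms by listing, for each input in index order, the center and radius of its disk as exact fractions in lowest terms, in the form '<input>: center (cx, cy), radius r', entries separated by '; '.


The first composite normalizes to x1: center (961/15360, 6767/15360), radius 1/38400; x2: center (-1/2, -1/2), radius 1/5; x3: center (9/160, 69/160), radius 1/800; x4: center (1/32, 17/32), radius 1/96; x5: center (121/1920, 847/1920), radius 1/7680; x6: center (1/16, 6769/15360), radius 1/46080
The second composite normalizes to x1: center (961/15360, 6767/15360), radius 1/38400; x2: center (-1/2, -1/2), radius 1/5; x3: center (9/160, 69/160), radius 1/800; x4: center (1/32, 17/32), radius 1/96; x5: center (121/1920, 847/1920), radius 1/7680; x6: center (1/16, 6769/15360), radius 1/46080
One common form — equal.

equal; both compose to x1: center (961/15360, 6767/15360), radius 1/38400; x2: center (-1/2, -1/2), radius 1/5; x3: center (9/160, 69/160), radius 1/800; x4: center (1/32, 17/32), radius 1/96; x5: center (121/1920, 847/1920), radius 1/7680; x6: center (1/16, 6769/15360), radius 1/46080


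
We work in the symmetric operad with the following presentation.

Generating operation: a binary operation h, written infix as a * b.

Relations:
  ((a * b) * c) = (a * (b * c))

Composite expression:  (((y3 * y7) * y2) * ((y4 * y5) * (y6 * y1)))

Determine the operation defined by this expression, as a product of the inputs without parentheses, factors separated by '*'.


y3 * y7 * y2 * y4 * y5 * y6 * y1

Key point: h is associative — brackets drop, the y-order remains.
(y3 * y7) linearizes to y3 * y7
((y3 * y7) * y2) linearizes to y3 * y7 * y2
(y4 * y5) linearizes to y4 * y5
(y6 * y1) linearizes to y6 * y1
((y4 * y5) * (y6 * y1)) linearizes to y4 * y5 * y6 * y1
(((y3 * y7) * y2) * ((y4 * y5) * (y6 * y1))) linearizes to y3 * y7 * y2 * y4 * y5 * y6 * y1


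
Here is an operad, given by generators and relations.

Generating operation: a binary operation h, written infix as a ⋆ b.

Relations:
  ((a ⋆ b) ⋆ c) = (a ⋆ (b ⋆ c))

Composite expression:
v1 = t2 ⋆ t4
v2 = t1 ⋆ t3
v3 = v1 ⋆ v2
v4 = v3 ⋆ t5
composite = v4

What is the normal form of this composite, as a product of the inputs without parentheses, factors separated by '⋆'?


t2 ⋆ t4 ⋆ t1 ⋆ t3 ⋆ t5

Under associativity of h, the answer is the t's in reading order.
(t2 ⋆ t4) linearizes to t2 ⋆ t4
(t1 ⋆ t3) linearizes to t1 ⋆ t3
((t2 ⋆ t4) ⋆ (t1 ⋆ t3)) linearizes to t2 ⋆ t4 ⋆ t1 ⋆ t3
(((t2 ⋆ t4) ⋆ (t1 ⋆ t3)) ⋆ t5) linearizes to t2 ⋆ t4 ⋆ t1 ⋆ t3 ⋆ t5


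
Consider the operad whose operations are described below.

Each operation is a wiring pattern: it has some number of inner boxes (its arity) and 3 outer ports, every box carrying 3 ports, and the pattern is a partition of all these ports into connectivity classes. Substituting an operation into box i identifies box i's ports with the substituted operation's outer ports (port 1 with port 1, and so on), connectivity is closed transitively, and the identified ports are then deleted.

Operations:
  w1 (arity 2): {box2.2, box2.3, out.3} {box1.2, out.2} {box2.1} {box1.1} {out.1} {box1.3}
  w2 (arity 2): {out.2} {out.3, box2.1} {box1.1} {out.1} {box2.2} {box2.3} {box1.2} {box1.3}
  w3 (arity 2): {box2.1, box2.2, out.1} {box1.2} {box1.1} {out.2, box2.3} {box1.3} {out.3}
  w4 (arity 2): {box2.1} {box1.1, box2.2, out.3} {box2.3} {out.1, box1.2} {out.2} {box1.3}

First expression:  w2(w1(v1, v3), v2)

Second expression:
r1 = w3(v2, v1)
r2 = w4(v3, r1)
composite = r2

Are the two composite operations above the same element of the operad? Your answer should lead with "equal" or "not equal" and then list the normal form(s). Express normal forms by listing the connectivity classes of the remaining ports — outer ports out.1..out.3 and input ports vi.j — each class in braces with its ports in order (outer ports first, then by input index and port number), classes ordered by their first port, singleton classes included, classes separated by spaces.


not equal: they reduce to {out.1} {out.2} {out.3, v2.1} {v1.1} {v1.2} {v1.3} {v2.2} {v2.3} {v3.1} {v3.2, v3.3} and {out.1, v3.2} {out.2} {out.3, v1.3, v3.1} {v1.1, v1.2} {v2.1} {v2.2} {v2.3} {v3.3}

The first expression, normalized: {out.1} {out.2} {out.3, v2.1} {v1.1} {v1.2} {v1.3} {v2.2} {v2.3} {v3.1} {v3.2, v3.3}
The second expression, normalized: {out.1, v3.2} {out.2} {out.3, v1.3, v3.1} {v1.1, v1.2} {v2.1} {v2.2} {v2.3} {v3.3}
They disagree, so not equal.


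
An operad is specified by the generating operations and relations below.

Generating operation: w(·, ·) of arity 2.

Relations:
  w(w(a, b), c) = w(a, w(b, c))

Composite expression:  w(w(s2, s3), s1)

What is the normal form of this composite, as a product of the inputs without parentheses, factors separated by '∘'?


s2 ∘ s3 ∘ s1

Associativity of w dissolves the nesting; only the s-input order survives.
w(s2, s3) spells out as s2 ∘ s3
w(w(s2, s3), s1) spells out as s2 ∘ s3 ∘ s1


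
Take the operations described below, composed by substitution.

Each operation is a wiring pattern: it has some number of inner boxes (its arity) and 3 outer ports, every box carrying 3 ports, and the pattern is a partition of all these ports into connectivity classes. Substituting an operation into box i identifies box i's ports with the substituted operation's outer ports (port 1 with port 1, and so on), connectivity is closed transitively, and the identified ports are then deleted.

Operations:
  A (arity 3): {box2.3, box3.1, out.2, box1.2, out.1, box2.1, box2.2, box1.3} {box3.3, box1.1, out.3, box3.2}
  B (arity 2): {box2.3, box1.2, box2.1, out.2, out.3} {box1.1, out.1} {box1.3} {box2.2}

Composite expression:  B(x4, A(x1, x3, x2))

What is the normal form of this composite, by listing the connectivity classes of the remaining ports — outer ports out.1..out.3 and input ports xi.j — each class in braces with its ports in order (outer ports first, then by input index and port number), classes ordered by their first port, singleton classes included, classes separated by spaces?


{out.1, x4.1} {out.2, out.3, x1.1, x1.2, x1.3, x2.1, x2.2, x2.3, x3.1, x3.2, x3.3, x4.2} {x4.3}


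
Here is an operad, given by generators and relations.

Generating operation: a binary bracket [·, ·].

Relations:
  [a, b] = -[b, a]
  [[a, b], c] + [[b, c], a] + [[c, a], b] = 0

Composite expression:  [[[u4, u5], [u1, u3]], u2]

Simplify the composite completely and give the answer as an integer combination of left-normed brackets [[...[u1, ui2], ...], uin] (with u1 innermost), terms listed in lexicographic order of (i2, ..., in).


-[[[[u1, u3], u4], u5], u2] + [[[[u1, u3], u5], u4], u2]

Expand each bracket as ab - ba; the u1-initial words give the coefficients.
Composite bracket: [[[u4, u5], [u1, u3]], u2]
Expanding via [a, b] = ab - ba: 16 signed words (2^4 = 16).
Only words starting with u1 matter:
  the word u1u3u4u5u2 carries sign -1 and contributes -[[[[u1, u3], u4], u5], u2]
  the word u1u3u5u4u2 carries sign +1 and contributes +[[[[u1, u3], u5], u4], u2]


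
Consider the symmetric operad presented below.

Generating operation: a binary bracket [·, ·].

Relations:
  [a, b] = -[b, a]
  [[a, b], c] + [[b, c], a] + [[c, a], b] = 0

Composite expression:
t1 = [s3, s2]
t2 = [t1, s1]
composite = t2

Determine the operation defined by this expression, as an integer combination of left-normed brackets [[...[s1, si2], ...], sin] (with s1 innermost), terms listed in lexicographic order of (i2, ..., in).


A multilinear Lie element is pinned by s1-initial words (s1 innermost).
Composite bracket: [[s3, s2], s1]
Applying ab - ba throughout gives 4 signed words (2^2 = 4).
Only words starting with s1 matter:
  word s1s2s3 has sign +1, contributing +[[s1, s2], s3]
  word s1s3s2 has sign -1, contributing -[[s1, s3], s2]

[[s1, s2], s3] - [[s1, s3], s2]


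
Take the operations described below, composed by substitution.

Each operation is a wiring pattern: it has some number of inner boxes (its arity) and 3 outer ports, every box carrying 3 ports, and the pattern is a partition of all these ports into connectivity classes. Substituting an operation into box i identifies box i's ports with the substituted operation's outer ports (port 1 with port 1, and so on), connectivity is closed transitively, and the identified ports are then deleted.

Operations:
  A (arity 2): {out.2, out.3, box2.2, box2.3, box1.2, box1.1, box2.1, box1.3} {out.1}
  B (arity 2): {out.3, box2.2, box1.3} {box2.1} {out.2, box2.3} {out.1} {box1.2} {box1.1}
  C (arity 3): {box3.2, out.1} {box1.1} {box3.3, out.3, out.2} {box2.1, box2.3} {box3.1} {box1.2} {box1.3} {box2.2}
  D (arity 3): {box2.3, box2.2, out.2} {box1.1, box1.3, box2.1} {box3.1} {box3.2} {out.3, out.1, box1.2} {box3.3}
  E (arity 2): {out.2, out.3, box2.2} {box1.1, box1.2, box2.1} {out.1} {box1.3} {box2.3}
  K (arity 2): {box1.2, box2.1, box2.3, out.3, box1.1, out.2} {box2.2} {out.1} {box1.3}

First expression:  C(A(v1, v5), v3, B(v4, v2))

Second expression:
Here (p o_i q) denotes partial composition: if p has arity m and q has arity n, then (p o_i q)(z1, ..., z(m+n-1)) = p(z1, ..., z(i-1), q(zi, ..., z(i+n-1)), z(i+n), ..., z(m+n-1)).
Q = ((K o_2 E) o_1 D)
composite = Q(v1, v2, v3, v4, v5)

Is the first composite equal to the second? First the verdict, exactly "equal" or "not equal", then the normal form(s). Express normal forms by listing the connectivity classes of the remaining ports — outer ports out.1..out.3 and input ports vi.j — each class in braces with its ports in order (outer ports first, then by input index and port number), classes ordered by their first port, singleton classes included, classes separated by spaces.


not equal; first: {out.1, v2.3} {out.2, out.3, v2.2, v4.3} {v1.1, v1.2, v1.3, v5.1, v5.2, v5.3} {v2.1} {v3.1, v3.3} {v3.2} {v4.1} {v4.2}; second: {out.1} {out.2, out.3, v1.2, v2.2, v2.3, v5.2} {v1.1, v1.3, v2.1} {v3.1} {v3.2} {v3.3} {v4.1, v4.2, v5.1} {v4.3} {v5.3}

In normal form, the first expression is {out.1, v2.3} {out.2, out.3, v2.2, v4.3} {v1.1, v1.2, v1.3, v5.1, v5.2, v5.3} {v2.1} {v3.1, v3.3} {v3.2} {v4.1} {v4.2}
In normal form, the second expression is {out.1} {out.2, out.3, v1.2, v2.2, v2.3, v5.2} {v1.1, v1.3, v2.1} {v3.1} {v3.2} {v3.3} {v4.1, v4.2, v5.1} {v4.3} {v5.3}
Distinct normal forms: not equal.


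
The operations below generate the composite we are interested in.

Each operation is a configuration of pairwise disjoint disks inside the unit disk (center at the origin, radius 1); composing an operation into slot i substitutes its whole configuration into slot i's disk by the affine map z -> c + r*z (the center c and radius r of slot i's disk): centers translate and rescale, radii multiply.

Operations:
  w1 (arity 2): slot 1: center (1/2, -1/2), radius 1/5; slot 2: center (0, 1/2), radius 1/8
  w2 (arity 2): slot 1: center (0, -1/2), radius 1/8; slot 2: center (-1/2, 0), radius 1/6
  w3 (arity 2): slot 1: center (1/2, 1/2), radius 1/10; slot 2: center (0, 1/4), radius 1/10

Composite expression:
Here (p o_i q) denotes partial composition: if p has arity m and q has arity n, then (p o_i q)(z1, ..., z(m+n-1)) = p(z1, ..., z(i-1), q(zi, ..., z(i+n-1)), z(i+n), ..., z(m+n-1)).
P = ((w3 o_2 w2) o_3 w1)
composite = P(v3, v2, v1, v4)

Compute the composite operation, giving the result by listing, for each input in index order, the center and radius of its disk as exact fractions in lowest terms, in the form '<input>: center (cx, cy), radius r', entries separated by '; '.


v1: center (-1/24, 29/120), radius 1/300; v2: center (0, 1/5), radius 1/80; v3: center (1/2, 1/2), radius 1/10; v4: center (-1/20, 31/120), radius 1/480

Follow each v-input down from w3: c' goes to c + r*c', radius to r*r'.
v3 passes through 1 substitution, ending at center (1/2, 1/2), radius 1/10
v2 passes through 2 substitutions, ending at center (0, 1/5), radius 1/80
v1 passes through 3 substitutions, ending at center (-1/24, 29/120), radius 1/300
v4 passes through 3 substitutions, ending at center (-1/20, 31/120), radius 1/480


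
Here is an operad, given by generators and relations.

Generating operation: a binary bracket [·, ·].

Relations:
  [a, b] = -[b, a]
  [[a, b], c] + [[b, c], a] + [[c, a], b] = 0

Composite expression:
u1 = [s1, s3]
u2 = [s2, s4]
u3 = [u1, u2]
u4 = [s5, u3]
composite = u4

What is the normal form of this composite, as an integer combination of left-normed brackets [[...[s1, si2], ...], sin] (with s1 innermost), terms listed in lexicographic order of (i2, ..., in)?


-[[[[s1, s3], s2], s4], s5] + [[[[s1, s3], s4], s2], s5]

Expand each bracket as ab - ba; the s1-initial words give the coefficients.
Composite bracket: [s5, [[s1, s3], [s2, s4]]]
Under [a, b] = ab - ba we get 16 signed associative words (2^4 = 16).
Keep just the words that open with s1:
  s1s3s2s4s5 appears with sign -1, giving the term -[[[[s1, s3], s2], s4], s5]
  s1s3s4s2s5 appears with sign +1, giving the term +[[[[s1, s3], s4], s2], s5]


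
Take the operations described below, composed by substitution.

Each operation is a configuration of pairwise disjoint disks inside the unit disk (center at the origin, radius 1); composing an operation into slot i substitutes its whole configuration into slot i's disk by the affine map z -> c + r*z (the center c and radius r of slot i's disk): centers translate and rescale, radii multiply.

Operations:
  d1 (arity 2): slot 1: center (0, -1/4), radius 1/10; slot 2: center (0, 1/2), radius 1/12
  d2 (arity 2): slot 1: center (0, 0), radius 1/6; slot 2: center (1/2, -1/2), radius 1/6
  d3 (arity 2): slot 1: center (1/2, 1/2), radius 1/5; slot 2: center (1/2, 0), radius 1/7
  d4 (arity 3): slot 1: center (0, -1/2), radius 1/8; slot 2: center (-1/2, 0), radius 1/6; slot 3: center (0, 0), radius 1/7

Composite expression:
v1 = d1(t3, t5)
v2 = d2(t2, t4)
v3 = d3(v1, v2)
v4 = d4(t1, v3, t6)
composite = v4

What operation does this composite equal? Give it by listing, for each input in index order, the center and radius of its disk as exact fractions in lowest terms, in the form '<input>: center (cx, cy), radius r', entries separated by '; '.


t1: center (0, -1/2), radius 1/8; t2: center (-5/12, 0), radius 1/252; t3: center (-5/12, 3/40), radius 1/300; t4: center (-17/42, -1/84), radius 1/252; t5: center (-5/12, 1/10), radius 1/360; t6: center (0, 0), radius 1/7


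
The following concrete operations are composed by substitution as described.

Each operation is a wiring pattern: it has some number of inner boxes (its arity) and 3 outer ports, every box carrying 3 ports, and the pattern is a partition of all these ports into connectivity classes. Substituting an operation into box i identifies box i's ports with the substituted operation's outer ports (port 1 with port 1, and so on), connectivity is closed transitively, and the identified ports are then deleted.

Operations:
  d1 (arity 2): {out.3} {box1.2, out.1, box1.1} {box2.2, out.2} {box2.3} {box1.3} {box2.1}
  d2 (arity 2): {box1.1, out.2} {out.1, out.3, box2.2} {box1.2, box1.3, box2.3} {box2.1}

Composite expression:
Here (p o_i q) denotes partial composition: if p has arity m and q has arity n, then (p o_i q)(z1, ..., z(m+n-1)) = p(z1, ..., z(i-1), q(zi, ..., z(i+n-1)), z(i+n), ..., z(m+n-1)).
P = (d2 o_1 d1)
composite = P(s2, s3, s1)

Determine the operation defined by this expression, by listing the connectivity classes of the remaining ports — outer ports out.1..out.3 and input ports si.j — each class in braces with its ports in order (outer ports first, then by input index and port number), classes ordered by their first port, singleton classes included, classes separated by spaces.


{out.1, out.3, s1.2} {out.2, s2.1, s2.2} {s1.1} {s1.3, s3.2} {s2.3} {s3.1} {s3.3}

Connectivity passes through glued d2-boundaries; trace each wire chain.
composing d1 on (s2, s3), with out.j its own outer ports: {out.1, s2.1, s2.2} {out.2, s3.2} {out.3} {s2.3} {s3.1} {s3.3}
composing d2 on (s2, s3, s1), with out.j its own outer ports: {out.1, out.3, s1.2} {out.2, s2.1, s2.2} {s1.1} {s1.3, s3.2} {s2.3} {s3.1} {s3.3}


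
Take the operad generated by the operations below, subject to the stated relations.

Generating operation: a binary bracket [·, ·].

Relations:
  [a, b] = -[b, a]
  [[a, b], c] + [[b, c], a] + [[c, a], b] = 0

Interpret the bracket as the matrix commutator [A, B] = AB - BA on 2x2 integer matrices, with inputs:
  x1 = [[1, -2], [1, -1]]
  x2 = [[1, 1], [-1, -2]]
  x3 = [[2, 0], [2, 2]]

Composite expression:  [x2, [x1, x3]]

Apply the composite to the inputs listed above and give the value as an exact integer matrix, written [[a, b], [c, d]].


[[-4, 8], [20, 4]]

[x1, x3] = [[-4, 0], [-4, 4]]
[x2, [x1, x3]] = [[-4, 8], [20, 4]]


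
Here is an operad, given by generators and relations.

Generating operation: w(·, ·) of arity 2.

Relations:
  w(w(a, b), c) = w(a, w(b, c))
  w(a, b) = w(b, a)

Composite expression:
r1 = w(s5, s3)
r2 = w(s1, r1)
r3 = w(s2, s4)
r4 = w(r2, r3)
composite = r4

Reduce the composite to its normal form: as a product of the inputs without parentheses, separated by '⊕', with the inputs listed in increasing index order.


Key point: w commutes, so take the s-inputs in any fixed order.
w(s5, s3) unparenthesizes to s5 ⊕ s3
w(s1, w(s5, s3)) unparenthesizes to s1 ⊕ s5 ⊕ s3
w(s2, s4) unparenthesizes to s2 ⊕ s4
w(w(s1, w(s5, s3)), w(s2, s4)) unparenthesizes to s1 ⊕ s5 ⊕ s3 ⊕ s2 ⊕ s4
commutativity sorts the factors: s1 ⊕ s2 ⊕ s3 ⊕ s4 ⊕ s5

s1 ⊕ s2 ⊕ s3 ⊕ s4 ⊕ s5


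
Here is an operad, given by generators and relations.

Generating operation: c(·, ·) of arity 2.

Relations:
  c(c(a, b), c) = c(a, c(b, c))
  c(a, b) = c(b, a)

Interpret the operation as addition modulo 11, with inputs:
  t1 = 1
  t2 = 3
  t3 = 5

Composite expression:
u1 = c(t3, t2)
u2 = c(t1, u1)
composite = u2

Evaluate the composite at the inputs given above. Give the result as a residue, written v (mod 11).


9 (mod 11)

c(t3, t2) = 8
c(t1, c(t3, t2)) = 9


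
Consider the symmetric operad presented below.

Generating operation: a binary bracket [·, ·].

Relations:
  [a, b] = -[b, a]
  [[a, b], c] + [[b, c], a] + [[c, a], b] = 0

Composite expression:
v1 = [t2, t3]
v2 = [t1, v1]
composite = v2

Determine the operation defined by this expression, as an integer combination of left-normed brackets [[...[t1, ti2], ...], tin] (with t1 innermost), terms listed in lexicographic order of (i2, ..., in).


[[t1, t2], t3] - [[t1, t3], t2]

Left-normed coefficients sit on the t1-initial expansion words.
Composite bracket: [t1, [t2, t3]]
Under [a, b] = ab - ba we get 4 signed associative words (2^2 = 4).
The t1-initial words carry the normal form:
  the word t1t2t3 carries sign +1 and contributes +[[t1, t2], t3]
  the word t1t3t2 carries sign -1 and contributes -[[t1, t3], t2]


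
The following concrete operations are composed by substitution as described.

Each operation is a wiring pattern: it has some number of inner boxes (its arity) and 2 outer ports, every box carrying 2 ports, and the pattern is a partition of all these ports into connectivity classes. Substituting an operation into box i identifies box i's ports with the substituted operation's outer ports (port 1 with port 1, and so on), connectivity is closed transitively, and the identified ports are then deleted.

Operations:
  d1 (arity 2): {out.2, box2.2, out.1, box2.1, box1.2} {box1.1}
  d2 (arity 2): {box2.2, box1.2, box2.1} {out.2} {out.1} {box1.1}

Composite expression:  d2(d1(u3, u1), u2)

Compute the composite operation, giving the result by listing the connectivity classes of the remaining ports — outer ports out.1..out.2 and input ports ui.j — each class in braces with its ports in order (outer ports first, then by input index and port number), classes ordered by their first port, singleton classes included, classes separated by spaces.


{out.1} {out.2} {u1.1, u1.2, u2.1, u2.2, u3.2} {u3.1}

After gluing at d2, chains via deleted ports link the u-ports.
the subtree at d1 composes to {out.1, out.2, u1.1, u1.2, u3.2} {u3.1} on (u3, u1); out.j = own outer ports
the subtree at d2 composes to {out.1} {out.2} {u1.1, u1.2, u2.1, u2.2, u3.2} {u3.1} on (u3, u1, u2); out.j = own outer ports


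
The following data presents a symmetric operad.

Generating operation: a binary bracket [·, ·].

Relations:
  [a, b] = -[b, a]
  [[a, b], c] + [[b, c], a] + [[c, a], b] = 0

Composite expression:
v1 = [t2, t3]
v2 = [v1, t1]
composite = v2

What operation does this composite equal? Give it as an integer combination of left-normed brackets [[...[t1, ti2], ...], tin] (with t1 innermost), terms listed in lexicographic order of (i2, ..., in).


-[[t1, t2], t3] + [[t1, t3], t2]

Expand each bracket as ab - ba; the t1-initial words give the coefficients.
Composite bracket: [[t2, t3], t1]
Applying ab - ba throughout gives 4 signed words (2^2 = 4).
Coefficients come from the t1-initial words:
  from t1t2t3, sign -1: term -[[t1, t2], t3]
  from t1t3t2, sign +1: term +[[t1, t3], t2]


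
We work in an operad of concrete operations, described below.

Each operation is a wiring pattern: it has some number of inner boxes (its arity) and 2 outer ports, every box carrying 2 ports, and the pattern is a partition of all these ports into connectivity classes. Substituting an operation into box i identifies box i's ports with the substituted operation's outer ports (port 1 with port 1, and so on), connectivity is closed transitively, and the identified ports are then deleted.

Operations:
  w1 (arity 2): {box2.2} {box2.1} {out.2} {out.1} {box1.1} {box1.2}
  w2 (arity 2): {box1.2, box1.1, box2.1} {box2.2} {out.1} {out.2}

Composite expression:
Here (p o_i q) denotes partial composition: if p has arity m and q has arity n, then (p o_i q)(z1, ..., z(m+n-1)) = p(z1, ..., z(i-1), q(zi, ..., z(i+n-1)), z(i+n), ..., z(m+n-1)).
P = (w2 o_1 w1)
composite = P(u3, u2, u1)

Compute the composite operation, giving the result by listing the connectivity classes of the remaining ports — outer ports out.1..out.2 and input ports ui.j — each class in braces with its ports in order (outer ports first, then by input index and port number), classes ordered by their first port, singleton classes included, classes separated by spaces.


{out.1} {out.2} {u1.1} {u1.2} {u2.1} {u2.2} {u3.1} {u3.2}

After gluing at w2, chains via deleted ports link the u-ports.
composing w1 on (u3, u2), with out.j its own outer ports: {out.1} {out.2} {u2.1} {u2.2} {u3.1} {u3.2}
composing w2 on (u3, u2, u1), with out.j its own outer ports: {out.1} {out.2} {u1.1} {u1.2} {u2.1} {u2.2} {u3.1} {u3.2}


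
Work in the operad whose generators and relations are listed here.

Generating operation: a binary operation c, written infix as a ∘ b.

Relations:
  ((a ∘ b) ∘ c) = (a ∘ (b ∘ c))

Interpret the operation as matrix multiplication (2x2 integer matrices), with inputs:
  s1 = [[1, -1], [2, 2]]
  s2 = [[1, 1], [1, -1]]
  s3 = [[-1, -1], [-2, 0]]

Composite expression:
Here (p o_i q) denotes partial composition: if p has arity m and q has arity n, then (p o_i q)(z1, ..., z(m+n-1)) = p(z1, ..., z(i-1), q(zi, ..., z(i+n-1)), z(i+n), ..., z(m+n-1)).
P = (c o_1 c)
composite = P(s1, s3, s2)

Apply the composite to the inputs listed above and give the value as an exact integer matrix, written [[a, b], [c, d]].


[[0, 2], [-8, -4]]

(s1 ∘ s3) = [[1, -1], [-6, -2]]
((s1 ∘ s3) ∘ s2) = [[0, 2], [-8, -4]]


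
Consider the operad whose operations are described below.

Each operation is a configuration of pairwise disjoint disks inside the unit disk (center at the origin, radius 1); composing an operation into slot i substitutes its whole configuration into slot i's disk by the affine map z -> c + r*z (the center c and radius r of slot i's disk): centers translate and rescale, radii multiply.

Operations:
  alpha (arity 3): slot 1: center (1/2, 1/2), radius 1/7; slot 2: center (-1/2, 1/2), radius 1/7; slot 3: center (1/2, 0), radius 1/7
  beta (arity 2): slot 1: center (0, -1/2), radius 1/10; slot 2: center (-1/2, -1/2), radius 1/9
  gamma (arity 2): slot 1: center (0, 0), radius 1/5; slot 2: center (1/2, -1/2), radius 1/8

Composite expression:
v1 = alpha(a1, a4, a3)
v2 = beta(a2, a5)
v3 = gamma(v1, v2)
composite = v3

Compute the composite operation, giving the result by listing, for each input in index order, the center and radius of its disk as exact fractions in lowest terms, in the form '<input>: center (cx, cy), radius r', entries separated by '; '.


a1: center (1/10, 1/10), radius 1/35; a2: center (1/2, -9/16), radius 1/80; a3: center (1/10, 0), radius 1/35; a4: center (-1/10, 1/10), radius 1/35; a5: center (7/16, -9/16), radius 1/72

Only the slot chain above each a matters under gamma; compose those maps.
input a1: applying the 2 nested substitutions gives center (1/10, 1/10), radius 1/35
input a4: applying the 2 nested substitutions gives center (-1/10, 1/10), radius 1/35
input a3: applying the 2 nested substitutions gives center (1/10, 0), radius 1/35
input a2: applying the 2 nested substitutions gives center (1/2, -9/16), radius 1/80
input a5: applying the 2 nested substitutions gives center (7/16, -9/16), radius 1/72


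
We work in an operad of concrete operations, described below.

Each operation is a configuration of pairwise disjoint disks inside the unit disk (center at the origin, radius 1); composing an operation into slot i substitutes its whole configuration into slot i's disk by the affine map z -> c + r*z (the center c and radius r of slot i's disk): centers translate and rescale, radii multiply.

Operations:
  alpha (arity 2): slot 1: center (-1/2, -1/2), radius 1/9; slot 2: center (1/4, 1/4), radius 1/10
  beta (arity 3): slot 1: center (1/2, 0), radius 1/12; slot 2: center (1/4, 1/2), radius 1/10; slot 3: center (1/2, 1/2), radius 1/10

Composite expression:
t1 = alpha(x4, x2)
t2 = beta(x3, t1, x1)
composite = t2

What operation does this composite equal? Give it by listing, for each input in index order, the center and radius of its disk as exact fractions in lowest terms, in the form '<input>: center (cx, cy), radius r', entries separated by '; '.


x1: center (1/2, 1/2), radius 1/10; x2: center (11/40, 21/40), radius 1/100; x3: center (1/2, 0), radius 1/12; x4: center (1/5, 9/20), radius 1/90

Follow each x-input down from beta: c' goes to c + r*c', radius to r*r'.
for x3, the 1-step affine chain lands on center (1/2, 0), radius 1/12
for x4, the 2-step affine chain lands on center (1/5, 9/20), radius 1/90
for x2, the 2-step affine chain lands on center (11/40, 21/40), radius 1/100
for x1, the 1-step affine chain lands on center (1/2, 1/2), radius 1/10


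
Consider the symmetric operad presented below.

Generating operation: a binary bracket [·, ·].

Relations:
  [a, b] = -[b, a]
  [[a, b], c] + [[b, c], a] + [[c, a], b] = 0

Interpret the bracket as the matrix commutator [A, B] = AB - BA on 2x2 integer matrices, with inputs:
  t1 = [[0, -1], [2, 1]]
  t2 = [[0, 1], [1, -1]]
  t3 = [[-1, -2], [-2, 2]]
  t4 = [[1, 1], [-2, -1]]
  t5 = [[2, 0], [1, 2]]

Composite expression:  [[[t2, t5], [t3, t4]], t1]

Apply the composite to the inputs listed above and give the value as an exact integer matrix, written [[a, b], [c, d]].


[t2, t5] = [[1, 0], [-1, -1]]
[t3, t4] = [[6, 1], [-10, -6]]
[[t2, t5], [t3, t4]] = [[1, 2], [8, -1]]
[[[t2, t5], [t3, t4]], t1] = [[12, 0], [-12, -12]]

[[12, 0], [-12, -12]]


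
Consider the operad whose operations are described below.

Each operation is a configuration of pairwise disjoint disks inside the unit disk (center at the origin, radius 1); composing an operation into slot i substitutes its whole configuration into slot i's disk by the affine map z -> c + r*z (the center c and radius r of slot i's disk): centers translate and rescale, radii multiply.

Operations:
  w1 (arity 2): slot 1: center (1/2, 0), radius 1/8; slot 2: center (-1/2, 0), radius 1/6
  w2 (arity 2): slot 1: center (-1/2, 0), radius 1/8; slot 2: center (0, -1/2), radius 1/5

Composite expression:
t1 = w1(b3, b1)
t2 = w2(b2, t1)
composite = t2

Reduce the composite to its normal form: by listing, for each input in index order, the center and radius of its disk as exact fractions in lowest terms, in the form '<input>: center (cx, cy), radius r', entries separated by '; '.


Follow each b-input down from w2: c' goes to c + r*c', radius to r*r'.
for b2, the 1-step affine chain lands on center (-1/2, 0), radius 1/8
for b3, the 2-step affine chain lands on center (1/10, -1/2), radius 1/40
for b1, the 2-step affine chain lands on center (-1/10, -1/2), radius 1/30

b1: center (-1/10, -1/2), radius 1/30; b2: center (-1/2, 0), radius 1/8; b3: center (1/10, -1/2), radius 1/40


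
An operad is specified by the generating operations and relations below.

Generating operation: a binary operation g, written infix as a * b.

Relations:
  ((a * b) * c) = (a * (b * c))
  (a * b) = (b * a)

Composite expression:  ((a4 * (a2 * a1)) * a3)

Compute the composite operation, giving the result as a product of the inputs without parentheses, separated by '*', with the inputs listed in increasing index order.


a1 * a2 * a3 * a4

With g associative and commutative, the a-input set is all that matters.
(a2 * a1) linearizes to a2 * a1
(a4 * (a2 * a1)) linearizes to a4 * a2 * a1
((a4 * (a2 * a1)) * a3) linearizes to a4 * a2 * a1 * a3
commutativity sorts the factors: a1 * a2 * a3 * a4


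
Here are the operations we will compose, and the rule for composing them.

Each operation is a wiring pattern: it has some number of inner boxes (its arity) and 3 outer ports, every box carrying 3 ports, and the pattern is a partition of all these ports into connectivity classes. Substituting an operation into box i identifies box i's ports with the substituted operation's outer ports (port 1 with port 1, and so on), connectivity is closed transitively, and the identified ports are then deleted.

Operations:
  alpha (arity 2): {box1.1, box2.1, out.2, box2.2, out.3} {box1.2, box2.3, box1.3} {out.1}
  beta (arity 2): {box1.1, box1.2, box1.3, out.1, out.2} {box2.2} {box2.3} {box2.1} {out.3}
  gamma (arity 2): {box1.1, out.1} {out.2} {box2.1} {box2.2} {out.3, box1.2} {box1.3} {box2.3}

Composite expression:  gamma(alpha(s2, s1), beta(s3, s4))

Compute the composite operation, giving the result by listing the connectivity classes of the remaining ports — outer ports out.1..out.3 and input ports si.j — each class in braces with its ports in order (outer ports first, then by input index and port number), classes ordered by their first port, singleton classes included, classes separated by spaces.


{out.1} {out.2} {out.3, s1.1, s1.2, s2.1} {s1.3, s2.2, s2.3} {s3.1, s3.2, s3.3} {s4.1} {s4.2} {s4.3}

Treat the ports identified at gamma as solder joints: merge, then drop.
after alpha, the pattern on (s2, s1) reads {out.1} {out.2, out.3, s1.1, s1.2, s2.1} {s1.3, s2.2, s2.3} (out.j = its outer ports)
after beta, the pattern on (s3, s4) reads {out.1, out.2, s3.1, s3.2, s3.3} {out.3} {s4.1} {s4.2} {s4.3} (out.j = its outer ports)
after gamma, the pattern on (s2, s1, s3, s4) reads {out.1} {out.2} {out.3, s1.1, s1.2, s2.1} {s1.3, s2.2, s2.3} {s3.1, s3.2, s3.3} {s4.1} {s4.2} {s4.3} (out.j = its outer ports)


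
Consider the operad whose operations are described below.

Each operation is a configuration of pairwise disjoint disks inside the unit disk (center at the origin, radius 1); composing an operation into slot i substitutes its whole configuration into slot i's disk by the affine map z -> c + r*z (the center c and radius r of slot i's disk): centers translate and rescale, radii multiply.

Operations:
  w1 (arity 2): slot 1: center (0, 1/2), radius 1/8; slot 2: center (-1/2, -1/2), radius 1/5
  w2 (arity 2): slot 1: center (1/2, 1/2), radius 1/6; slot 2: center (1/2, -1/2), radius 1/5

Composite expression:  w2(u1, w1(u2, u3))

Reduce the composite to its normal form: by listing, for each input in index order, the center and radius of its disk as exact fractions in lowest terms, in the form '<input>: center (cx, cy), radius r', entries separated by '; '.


u1: center (1/2, 1/2), radius 1/6; u2: center (1/2, -2/5), radius 1/40; u3: center (2/5, -3/5), radius 1/25

Only the slot chain above each u matters under w2; compose those maps.
input u1: applying the 1 nested substitution gives center (1/2, 1/2), radius 1/6
input u2: applying the 2 nested substitutions gives center (1/2, -2/5), radius 1/40
input u3: applying the 2 nested substitutions gives center (2/5, -3/5), radius 1/25


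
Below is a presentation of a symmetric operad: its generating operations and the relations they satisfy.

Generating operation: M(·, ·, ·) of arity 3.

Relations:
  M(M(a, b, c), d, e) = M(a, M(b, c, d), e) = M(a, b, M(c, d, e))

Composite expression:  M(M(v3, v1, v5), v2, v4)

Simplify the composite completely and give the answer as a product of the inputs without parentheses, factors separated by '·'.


v3 · v1 · v5 · v2 · v4


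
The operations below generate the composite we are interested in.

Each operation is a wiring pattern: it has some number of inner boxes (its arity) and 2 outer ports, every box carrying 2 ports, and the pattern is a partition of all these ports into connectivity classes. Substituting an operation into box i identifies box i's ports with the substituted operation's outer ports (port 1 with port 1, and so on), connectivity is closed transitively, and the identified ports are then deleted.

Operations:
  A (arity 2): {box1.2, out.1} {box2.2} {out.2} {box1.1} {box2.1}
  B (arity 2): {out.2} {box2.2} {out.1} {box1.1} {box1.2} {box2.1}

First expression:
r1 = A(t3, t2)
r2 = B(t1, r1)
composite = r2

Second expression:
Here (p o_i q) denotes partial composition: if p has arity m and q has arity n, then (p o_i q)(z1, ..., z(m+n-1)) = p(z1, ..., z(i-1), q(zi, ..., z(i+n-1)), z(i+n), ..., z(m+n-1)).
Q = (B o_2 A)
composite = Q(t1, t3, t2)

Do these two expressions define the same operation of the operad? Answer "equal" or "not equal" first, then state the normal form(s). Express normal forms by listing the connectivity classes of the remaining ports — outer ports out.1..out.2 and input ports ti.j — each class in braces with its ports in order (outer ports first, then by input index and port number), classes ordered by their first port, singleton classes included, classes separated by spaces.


equal; both compose to {out.1} {out.2} {t1.1} {t1.2} {t2.1} {t2.2} {t3.1} {t3.2}

Reducing the first expression gives {out.1} {out.2} {t1.1} {t1.2} {t2.1} {t2.2} {t3.1} {t3.2}
Reducing the second expression gives {out.1} {out.2} {t1.1} {t1.2} {t2.1} {t2.2} {t3.1} {t3.2}
The forms coincide; equal.


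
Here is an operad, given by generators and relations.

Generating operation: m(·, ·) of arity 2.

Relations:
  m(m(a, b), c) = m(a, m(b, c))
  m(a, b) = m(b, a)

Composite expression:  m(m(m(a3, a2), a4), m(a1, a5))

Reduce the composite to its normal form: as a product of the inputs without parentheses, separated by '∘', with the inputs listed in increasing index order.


a1 ∘ a2 ∘ a3 ∘ a4 ∘ a5

Any arrangement under m is one operation, so sort the a-inputs.
m(a3, a2) collapses to a3 ∘ a2
m(m(a3, a2), a4) collapses to a3 ∘ a2 ∘ a4
m(a1, a5) collapses to a1 ∘ a5
m(m(m(a3, a2), a4), m(a1, a5)) collapses to a3 ∘ a2 ∘ a4 ∘ a1 ∘ a5
the factors in increasing index order: a1 ∘ a2 ∘ a3 ∘ a4 ∘ a5


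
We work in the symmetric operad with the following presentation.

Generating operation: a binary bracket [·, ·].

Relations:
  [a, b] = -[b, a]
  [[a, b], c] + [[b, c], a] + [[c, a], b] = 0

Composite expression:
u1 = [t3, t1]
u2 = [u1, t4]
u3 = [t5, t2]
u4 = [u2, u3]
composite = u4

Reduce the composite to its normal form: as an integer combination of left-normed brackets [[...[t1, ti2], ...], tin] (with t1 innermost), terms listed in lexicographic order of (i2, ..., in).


[[[[t1, t3], t4], t2], t5] - [[[[t1, t3], t4], t5], t2]

Expand each bracket as ab - ba; the t1-initial words give the coefficients.
Composite bracket: [[[t3, t1], t4], [t5, t2]]
Full expansion: 16 signed words from ab - ba (2^4 = 16).
Only words starting with t1 matter:
  t1t3t4t2t5 (sign +1) contributes +[[[[t1, t3], t4], t2], t5]
  t1t3t4t5t2 (sign -1) contributes -[[[[t1, t3], t4], t5], t2]
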